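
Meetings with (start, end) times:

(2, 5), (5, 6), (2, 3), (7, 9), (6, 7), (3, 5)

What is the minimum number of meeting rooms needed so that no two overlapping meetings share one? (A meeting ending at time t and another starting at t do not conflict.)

starts: [2, 2, 3, 5, 6, 7]
ends:   [3, 5, 5, 6, 7, 9]
s2→1 s2→2  — peak 2.

2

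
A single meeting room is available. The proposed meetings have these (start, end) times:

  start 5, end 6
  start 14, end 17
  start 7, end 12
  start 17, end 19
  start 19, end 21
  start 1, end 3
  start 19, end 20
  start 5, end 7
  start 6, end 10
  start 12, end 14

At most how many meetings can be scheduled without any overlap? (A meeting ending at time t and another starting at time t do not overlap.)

Sorted by end: (1,3)  (5,6)  (5,7)  (6,10)  (7,12)  (12,14)  (14,17)  (17,19)  (19,20)  (19,21)
take (1,3); take (5,6); take (6,10); take (12,14); take (14,17); take (17,19); take (19,20); skip (19,21).
Selected 7 meetings.

7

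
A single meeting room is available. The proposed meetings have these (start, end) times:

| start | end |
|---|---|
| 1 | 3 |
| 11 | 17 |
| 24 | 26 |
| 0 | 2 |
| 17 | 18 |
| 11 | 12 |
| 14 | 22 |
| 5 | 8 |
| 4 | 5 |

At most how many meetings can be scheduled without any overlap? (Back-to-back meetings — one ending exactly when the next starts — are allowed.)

Sorted by end: (0,2)  (1,3)  (4,5)  (5,8)  (11,12)  (11,17)  (17,18)  (14,22)  (24,26)
take (0,2); skip (1,3); take (4,5); take (5,8); take (11,12); take (17,18); skip (14,22); take (24,26).
Selected 6 meetings.

6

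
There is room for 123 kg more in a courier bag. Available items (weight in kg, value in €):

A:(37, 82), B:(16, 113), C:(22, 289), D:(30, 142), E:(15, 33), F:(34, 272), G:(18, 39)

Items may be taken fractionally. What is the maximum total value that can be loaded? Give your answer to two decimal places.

Sort by value per unit weight and fill in that order.
Order: C (289/22=13.14) > F (272/34=8.00) > B (113/16=7.06) > D (142/30=4.73) > A (82/37=2.22) > E (33/15=2.20) > G (39/18=2.17)
Fill: take C (22 @ 289) → take F (34 @ 272) → take B (16 @ 113) → take D (30 @ 142) → take 21/37 of A → 46.54; 123/123 used.
Total value = 862.54

862.54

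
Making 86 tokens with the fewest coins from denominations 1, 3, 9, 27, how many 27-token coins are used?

3

86 = 3×27 + 1×3 + 2×1
Count of 27: 3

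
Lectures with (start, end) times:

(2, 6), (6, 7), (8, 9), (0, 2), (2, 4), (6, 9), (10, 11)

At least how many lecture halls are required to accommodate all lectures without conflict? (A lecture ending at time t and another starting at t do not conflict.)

2

Count concurrent intervals with a sweep; the peak is the room count.
starts: [0, 2, 2, 6, 6, 8, 10]
ends:   [2, 4, 6, 7, 9, 9, 11]
s0→1 e2→0 s2→1 s2→2  — peak 2.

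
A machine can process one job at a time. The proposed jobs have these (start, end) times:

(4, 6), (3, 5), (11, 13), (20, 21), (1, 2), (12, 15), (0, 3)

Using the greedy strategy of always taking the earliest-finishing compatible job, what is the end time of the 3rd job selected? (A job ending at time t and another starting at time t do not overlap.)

13

By end time: (1,2), (0,3), (3,5), (4,6), (11,13), (12,15), (20,21).
Pick (1,2); next start ≥ 2 → (3,5); next start ≥ 5 → (11,13); next start ≥ 13 → (20,21).
Selected: (1,2) (3,5) (11,13) (20,21)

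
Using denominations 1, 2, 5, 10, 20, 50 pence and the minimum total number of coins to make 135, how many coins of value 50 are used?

Greedy: take as many of the largest coin as possible, then repeat with the remainder.
135 − 2×50→35 − 1×20→15 − 1×10→5 − 1×5→0
Count of 50: 2

2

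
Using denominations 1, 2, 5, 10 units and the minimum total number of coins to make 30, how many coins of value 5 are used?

Use the largest denomination that fits, subtract, and repeat.
30 = 3×10
Count of 5: 0

0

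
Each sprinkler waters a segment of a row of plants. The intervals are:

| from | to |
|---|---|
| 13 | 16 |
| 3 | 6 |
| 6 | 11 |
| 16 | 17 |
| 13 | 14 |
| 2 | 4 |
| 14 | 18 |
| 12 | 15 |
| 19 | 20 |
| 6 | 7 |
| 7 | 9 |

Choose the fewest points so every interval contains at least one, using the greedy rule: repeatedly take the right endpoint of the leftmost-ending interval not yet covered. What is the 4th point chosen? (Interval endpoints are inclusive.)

17

By right end: [2,4]  [3,6]  [6,7]  [7,9]  [6,11]  [13,14]  [12,15]  [13,16]  [16,17]  [14,18]  [19,20]
[2,4] uncovered → point at 4; [6,7] uncovered → point at 7; [13,14] uncovered → point at 14; [16,17] uncovered → point at 17; [19,20] uncovered → point at 20.
Points: 4, 7, 14, 17, 20 (5 total).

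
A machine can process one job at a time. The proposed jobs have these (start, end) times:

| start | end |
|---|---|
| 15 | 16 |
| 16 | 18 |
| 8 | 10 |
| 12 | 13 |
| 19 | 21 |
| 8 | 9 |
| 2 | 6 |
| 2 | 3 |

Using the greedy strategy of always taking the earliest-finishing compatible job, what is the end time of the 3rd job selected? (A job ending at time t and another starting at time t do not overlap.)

Greedy by earliest finish: after sorting by end time, pick each interval compatible with the last pick.
Sorted by end: (2,3)  (2,6)  (8,9)  (8,10)  (12,13)  (15,16)  (16,18)  (19,21)
take (2,3); skip (2,6); take (8,9); skip (8,10); take (12,13); take (15,16); take (16,18); take (19,21).
Selected: (2,3) (8,9) (12,13) (15,16) (16,18) (19,21)

13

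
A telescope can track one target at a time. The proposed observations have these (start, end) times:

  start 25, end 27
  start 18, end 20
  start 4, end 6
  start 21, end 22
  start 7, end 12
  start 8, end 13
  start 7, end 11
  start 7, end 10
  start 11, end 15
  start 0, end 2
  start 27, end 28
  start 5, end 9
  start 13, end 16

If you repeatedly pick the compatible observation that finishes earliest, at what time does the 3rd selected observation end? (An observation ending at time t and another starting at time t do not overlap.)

Sorted by end: (0,2)  (4,6)  (5,9)  (7,10)  (7,11)  (7,12)  (8,13)  (11,15)  (13,16)  (18,20)  (21,22)  (25,27)  (27,28)
take (0,2); take (4,6); take (7,10); skip (7,11); skip (7,12); take (11,15); take (18,20); take (21,22); take (25,27); take (27,28).
Selected: (0,2) (4,6) (7,10) (11,15) (18,20) (21,22) (25,27) (27,28)

10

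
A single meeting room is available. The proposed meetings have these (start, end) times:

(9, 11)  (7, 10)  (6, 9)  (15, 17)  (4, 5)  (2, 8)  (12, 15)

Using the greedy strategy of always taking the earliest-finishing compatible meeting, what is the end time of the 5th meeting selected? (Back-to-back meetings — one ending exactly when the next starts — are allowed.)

17

Sort by end time and greedily take each interval whose start is ≥ the last chosen end.
Sorted by end: (4,5)  (2,8)  (6,9)  (7,10)  (9,11)  (12,15)  (15,17)
take (4,5); take (6,9); take (9,11); take (12,15); take (15,17).
Selected: (4,5) (6,9) (9,11) (12,15) (15,17)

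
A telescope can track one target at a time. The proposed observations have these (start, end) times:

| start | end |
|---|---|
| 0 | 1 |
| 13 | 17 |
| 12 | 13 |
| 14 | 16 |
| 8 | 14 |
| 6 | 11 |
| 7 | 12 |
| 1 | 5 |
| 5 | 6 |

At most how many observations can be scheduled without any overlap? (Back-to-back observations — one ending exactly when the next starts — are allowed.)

Greedy by earliest finish: after sorting by end time, pick each interval compatible with the last pick.
Sorted by end: (0,1)  (1,5)  (5,6)  (6,11)  (7,12)  (12,13)  (8,14)  (14,16)  (13,17)
take (0,1); take (1,5); take (5,6); take (6,11); take (12,13); take (14,16); skip (13,17).
Selected 6 observations.

6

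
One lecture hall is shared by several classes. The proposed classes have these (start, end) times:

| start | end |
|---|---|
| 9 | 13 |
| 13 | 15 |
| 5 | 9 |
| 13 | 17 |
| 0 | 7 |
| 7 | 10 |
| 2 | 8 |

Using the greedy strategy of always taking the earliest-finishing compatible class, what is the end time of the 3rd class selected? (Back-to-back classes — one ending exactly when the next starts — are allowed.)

15

Sorted by end: (0,7)  (2,8)  (5,9)  (7,10)  (9,13)  (13,15)  (13,17)
take (0,7); skip (2,8); skip (5,9); take (7,10); take (13,15); skip (13,17).
Selected: (0,7) (7,10) (13,15)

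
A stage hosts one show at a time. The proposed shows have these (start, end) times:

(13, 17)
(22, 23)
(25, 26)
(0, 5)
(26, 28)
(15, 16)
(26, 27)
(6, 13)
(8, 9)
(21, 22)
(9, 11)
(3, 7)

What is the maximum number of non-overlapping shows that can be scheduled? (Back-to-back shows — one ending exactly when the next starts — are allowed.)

8

Sorted by end: (0,5)  (3,7)  (8,9)  (9,11)  (6,13)  (15,16)  (13,17)  (21,22)  (22,23)  (25,26)  (26,27)  (26,28)
take (0,5); take (8,9); take (9,11); take (15,16); skip (13,17); take (21,22); take (22,23); take (25,26); take (26,27).
Selected 8 shows.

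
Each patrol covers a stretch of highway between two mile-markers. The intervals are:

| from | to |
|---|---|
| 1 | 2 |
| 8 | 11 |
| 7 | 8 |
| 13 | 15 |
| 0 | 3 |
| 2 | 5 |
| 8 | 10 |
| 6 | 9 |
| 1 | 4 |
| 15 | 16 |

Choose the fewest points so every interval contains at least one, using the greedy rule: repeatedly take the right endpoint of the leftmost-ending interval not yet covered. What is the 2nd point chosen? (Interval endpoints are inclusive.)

8

Sorted: [1,2] [0,3] [1,4] [2,5] [7,8] [6,9] [8,10] [8,11] [13,15] [15,16]
{[1,2],[0,3],[1,4],[2,5]} hit by 2; {[7,8],[6,9],[8,10],[8,11]} hit by 8; {[13,15],[15,16]} hit by 15.
Points: 2, 8, 15 (3 total).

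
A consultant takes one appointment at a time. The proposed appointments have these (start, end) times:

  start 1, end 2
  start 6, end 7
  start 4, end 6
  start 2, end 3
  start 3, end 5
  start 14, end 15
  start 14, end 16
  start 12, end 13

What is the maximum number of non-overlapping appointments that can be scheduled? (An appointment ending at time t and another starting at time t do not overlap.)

By end time: (1,2), (2,3), (3,5), (4,6), (6,7), (12,13), (14,15), (14,16).
Pick (1,2); next start ≥ 2 → (2,3); next start ≥ 3 → (3,5); next start ≥ 5 → (6,7); next start ≥ 7 → (12,13); next start ≥ 13 → (14,15).
Selected 6 appointments.

6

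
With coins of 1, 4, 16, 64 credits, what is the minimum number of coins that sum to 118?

118 − 1×64→54 − 3×16→6 − 1×4→2 − 2×1→0
Total coins = 1 + 3 + 1 + 2 = 7

7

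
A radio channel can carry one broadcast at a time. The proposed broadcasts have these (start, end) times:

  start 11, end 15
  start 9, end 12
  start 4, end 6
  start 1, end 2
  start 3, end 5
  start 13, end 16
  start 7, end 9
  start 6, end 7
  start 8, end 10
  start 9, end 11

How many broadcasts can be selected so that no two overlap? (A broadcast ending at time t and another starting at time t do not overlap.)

6

Greedy by earliest finish: after sorting by end time, pick each interval compatible with the last pick.
Sorted by end: (1,2)  (3,5)  (4,6)  (6,7)  (7,9)  (8,10)  (9,11)  (9,12)  (11,15)  (13,16)
take (1,2); take (3,5); take (6,7); take (7,9); skip (8,10); take (9,11); take (11,15).
Selected 6 broadcasts.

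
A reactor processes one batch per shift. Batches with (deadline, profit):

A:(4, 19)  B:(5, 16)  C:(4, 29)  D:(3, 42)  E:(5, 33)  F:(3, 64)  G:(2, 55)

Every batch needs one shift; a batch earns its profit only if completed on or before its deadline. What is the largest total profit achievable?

223

Sort by profit descending; place each in the latest free slot ≤ its deadline.
Profit order: F=64 G=55 D=42 E=33 C=29 A=19 B=16
Assign: F→slot 3, G→slot 2, D→slot 1, E→slot 5, C→slot 4, A skipped, B skipped.
Slots: [1:D] [2:G] [3:F] [4:C] [5:E]
Profit = 42 + 55 + 64 + 29 + 33 = 223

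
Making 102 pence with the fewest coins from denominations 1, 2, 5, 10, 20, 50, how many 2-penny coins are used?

1

Greedy: take as many of the largest coin as possible, then repeat with the remainder.
102 − 2×50→2 − 1×2→0
Count of 2: 1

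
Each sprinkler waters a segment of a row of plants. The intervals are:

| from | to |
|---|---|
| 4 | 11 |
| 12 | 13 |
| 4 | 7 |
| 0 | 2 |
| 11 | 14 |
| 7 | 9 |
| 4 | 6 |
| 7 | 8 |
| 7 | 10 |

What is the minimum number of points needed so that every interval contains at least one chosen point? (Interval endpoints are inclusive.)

4

Process intervals by earliest right end; each time one isn't hit yet, stab at its right endpoint.
By right end: [0,2]  [4,6]  [4,7]  [7,8]  [7,9]  [7,10]  [4,11]  [12,13]  [11,14]
[0,2] uncovered → point at 2; [4,6] uncovered → point at 6; [7,8] uncovered → point at 8; [12,13] uncovered → point at 13.
Points: 2, 6, 8, 13 (4 total).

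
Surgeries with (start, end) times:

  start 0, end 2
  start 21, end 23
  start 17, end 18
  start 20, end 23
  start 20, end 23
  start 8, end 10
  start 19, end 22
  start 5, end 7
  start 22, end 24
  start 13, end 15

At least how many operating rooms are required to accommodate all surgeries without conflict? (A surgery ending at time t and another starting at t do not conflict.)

Count concurrent intervals with a sweep; the peak is the room count.
Events (time:±→running): 0:+→1 2:-→0 5:+→1 7:-→0 8:+→1 10:-→0 13:+→1 15:-→0 17:+→1 18:-→0 19:+→1 20:+→2 20:+→3 21:+→4 … peak 4.

4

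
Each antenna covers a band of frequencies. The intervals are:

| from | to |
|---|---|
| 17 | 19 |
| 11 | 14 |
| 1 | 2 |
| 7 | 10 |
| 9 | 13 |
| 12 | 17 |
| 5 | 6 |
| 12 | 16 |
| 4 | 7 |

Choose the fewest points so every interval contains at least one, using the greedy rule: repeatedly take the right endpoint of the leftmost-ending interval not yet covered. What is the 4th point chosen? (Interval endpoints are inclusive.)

14

Process intervals by earliest right end; each time one isn't hit yet, stab at its right endpoint.
By right end: [1,2]  [5,6]  [4,7]  [7,10]  [9,13]  [11,14]  [12,16]  [12,17]  [17,19]
[1,2] uncovered → point at 2; [5,6] uncovered → point at 6; [7,10] uncovered → point at 10; [11,14] uncovered → point at 14; [17,19] uncovered → point at 19.
Points: 2, 6, 10, 14, 19 (5 total).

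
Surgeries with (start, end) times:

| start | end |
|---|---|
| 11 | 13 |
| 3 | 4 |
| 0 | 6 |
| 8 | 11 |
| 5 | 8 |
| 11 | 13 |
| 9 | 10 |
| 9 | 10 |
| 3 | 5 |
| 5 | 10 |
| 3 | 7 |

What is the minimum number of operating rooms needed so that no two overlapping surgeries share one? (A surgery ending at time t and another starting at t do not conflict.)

The answer is the maximum number of intervals overlapping at any instant.
Events (time:±→running): 0:+→1 3:+→2 3:+→3 3:+→4 … peak 4.

4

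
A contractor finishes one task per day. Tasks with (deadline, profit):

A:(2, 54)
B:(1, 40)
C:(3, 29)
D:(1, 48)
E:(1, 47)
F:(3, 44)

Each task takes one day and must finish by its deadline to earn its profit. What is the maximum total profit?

146

By profit: A(d2,54), D(d1,48), E(d1,47), F(d3,44), B(d1,40), C(d3,29)
A→slot 2; D→slot 1; E skipped; F→slot 3; B skipped; C skipped.
Profit = 48 + 54 + 44 = 146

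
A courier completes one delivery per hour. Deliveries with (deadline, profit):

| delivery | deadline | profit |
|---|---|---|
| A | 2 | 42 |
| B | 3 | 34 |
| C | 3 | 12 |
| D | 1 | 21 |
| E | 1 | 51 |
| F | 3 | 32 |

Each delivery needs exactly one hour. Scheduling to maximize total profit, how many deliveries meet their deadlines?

3

Take jobs in profit order; each goes to the latest open slot no later than its deadline.
By profit: E(d1,51), A(d2,42), B(d3,34), F(d3,32), D(d1,21), C(d3,12)
E→slot 1; A→slot 2; B→slot 3; F skipped; D skipped; C skipped.
3 of 6 scheduled.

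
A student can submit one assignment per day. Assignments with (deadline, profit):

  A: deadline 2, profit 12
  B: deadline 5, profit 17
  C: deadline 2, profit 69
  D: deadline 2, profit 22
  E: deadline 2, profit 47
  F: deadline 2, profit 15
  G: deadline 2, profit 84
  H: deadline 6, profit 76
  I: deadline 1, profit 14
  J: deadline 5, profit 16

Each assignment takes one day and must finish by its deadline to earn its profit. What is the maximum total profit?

By profit: G(d2,84), H(d6,76), C(d2,69), E(d2,47), D(d2,22), B(d5,17), J(d5,16), F(d2,15), I(d1,14), A(d2,12)
G→slot 2; H→slot 6; C→slot 1; E skipped; D skipped; B→slot 5; J→slot 4; F skipped; I skipped; A skipped.
Profit = 69 + 84 + 16 + 17 + 76 = 262

262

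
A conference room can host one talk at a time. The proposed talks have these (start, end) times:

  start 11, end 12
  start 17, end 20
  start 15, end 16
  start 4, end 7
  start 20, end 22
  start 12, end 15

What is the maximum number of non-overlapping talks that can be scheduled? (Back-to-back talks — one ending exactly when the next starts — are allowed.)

By end time: (4,7), (11,12), (12,15), (15,16), (17,20), (20,22).
Pick (4,7); next start ≥ 7 → (11,12); next start ≥ 12 → (12,15); next start ≥ 15 → (15,16); next start ≥ 16 → (17,20); next start ≥ 20 → (20,22).
Selected 6 talks.

6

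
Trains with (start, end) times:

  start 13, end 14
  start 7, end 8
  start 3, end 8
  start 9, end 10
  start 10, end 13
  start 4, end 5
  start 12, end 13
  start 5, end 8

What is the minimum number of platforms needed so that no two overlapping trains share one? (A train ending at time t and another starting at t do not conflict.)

The answer is the maximum number of intervals overlapping at any instant.
starts: [3, 4, 5, 7, 9, 10, 12, 13]
ends:   [5, 8, 8, 8, 10, 13, 13, 14]
s3→1 s4→2 e5→1 s5→2 s7→3  — peak 3.

3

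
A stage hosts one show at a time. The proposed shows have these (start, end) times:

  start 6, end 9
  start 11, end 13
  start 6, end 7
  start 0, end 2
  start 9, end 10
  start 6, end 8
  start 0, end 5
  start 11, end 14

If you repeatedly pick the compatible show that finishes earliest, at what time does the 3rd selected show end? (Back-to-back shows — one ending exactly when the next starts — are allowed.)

Sort by end time and greedily take each interval whose start is ≥ the last chosen end.
Sorted by end: (0,2)  (0,5)  (6,7)  (6,8)  (6,9)  (9,10)  (11,13)  (11,14)
take (0,2); skip (0,5); take (6,7); take (9,10); take (11,13).
Selected: (0,2) (6,7) (9,10) (11,13)

10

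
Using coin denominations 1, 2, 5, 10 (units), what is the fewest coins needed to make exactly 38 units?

Greedy: take as many of the largest coin as possible, then repeat with the remainder.
38 = 3×10 + 1×5 + 1×2 + 1×1
Total coins = 3 + 1 + 1 + 1 = 6

6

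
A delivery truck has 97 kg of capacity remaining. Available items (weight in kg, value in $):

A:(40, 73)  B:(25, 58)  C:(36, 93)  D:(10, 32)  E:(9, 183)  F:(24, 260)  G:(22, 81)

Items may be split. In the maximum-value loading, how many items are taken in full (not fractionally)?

4

Ratios (sorted): E 20.33, F 10.83, G 3.68, D 3.20, C 2.58, B 2.32, A 1.82
take E (9 @ 183); take F (24 @ 260); take G (22 @ 81); take D (10 @ 32); take 32/36 of C → 82.67. Capacity used 97/97.
4 item(s) taken whole; one partial (take 32/36 of C).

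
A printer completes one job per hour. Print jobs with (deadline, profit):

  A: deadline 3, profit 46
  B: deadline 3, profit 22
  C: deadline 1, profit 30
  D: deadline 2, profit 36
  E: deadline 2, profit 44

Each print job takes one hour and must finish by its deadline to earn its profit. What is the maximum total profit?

126

By profit: A(d3,46), E(d2,44), D(d2,36), C(d1,30), B(d3,22)
A→slot 3; E→slot 2; D→slot 1; C skipped; B skipped.
Profit = 36 + 44 + 46 = 126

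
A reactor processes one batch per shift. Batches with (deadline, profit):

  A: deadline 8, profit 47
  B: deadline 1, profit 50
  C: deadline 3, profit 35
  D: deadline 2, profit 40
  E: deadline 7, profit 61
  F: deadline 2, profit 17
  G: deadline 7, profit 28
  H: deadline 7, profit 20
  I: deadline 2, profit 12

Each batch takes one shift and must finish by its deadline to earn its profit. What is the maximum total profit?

281

Take jobs in profit order; each goes to the latest open slot no later than its deadline.
By profit: E(d7,61), B(d1,50), A(d8,47), D(d2,40), C(d3,35), G(d7,28), H(d7,20), F(d2,17), I(d2,12)
E→slot 7; B→slot 1; A→slot 8; D→slot 2; C→slot 3; G→slot 6; H→slot 5; F skipped; I skipped.
Profit = 50 + 40 + 35 + 20 + 28 + 61 + 47 = 281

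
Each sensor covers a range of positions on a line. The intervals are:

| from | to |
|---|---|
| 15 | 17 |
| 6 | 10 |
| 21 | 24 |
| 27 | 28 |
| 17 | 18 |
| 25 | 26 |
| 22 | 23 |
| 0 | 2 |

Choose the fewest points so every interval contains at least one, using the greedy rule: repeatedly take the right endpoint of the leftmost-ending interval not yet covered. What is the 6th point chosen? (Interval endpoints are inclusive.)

Process intervals by earliest right end; each time one isn't hit yet, stab at its right endpoint.
By right end: [0,2]  [6,10]  [15,17]  [17,18]  [22,23]  [21,24]  [25,26]  [27,28]
[0,2] uncovered → point at 2; [6,10] uncovered → point at 10; [15,17] uncovered → point at 17; [22,23] uncovered → point at 23; [25,26] uncovered → point at 26; [27,28] uncovered → point at 28.
Points: 2, 10, 17, 23, 26, 28 (6 total).

28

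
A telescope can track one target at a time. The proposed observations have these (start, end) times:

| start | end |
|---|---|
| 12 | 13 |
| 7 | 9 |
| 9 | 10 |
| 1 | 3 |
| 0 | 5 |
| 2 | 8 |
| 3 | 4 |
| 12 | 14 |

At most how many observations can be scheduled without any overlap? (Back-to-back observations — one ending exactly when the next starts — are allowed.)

5

Greedy by earliest finish: after sorting by end time, pick each interval compatible with the last pick.
By end time: (1,3), (3,4), (0,5), (2,8), (7,9), (9,10), (12,13), (12,14).
Pick (1,3); next start ≥ 3 → (3,4); next start ≥ 4 → (7,9); next start ≥ 9 → (9,10); next start ≥ 10 → (12,13).
Selected 5 observations.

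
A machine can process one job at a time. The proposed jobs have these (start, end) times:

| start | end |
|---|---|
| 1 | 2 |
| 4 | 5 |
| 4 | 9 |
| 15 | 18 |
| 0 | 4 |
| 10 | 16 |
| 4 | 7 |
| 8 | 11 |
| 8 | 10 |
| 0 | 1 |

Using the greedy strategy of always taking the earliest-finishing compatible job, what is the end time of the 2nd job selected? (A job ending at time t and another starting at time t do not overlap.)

By end time: (0,1), (1,2), (0,4), (4,5), (4,7), (4,9), (8,10), (8,11), (10,16), (15,18).
Pick (0,1); next start ≥ 1 → (1,2); next start ≥ 2 → (4,5); next start ≥ 5 → (8,10); next start ≥ 10 → (10,16).
Selected: (0,1) (1,2) (4,5) (8,10) (10,16)

2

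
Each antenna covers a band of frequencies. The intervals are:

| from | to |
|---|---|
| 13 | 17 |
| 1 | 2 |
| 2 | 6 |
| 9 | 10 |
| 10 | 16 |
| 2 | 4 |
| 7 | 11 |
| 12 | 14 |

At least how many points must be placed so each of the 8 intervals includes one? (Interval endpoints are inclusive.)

3

Process intervals by earliest right end; each time one isn't hit yet, stab at its right endpoint.
By right end: [1,2]  [2,4]  [2,6]  [9,10]  [7,11]  [12,14]  [10,16]  [13,17]
[1,2] uncovered → point at 2; [9,10] uncovered → point at 10; [12,14] uncovered → point at 14.
Points: 2, 10, 14 (3 total).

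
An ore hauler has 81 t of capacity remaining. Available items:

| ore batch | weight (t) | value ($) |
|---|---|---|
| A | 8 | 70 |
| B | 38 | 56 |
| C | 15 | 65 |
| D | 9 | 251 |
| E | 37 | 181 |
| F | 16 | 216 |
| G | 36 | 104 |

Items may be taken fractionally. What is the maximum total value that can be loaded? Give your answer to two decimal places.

765.67

Sort by value per unit weight and fill in that order.
Order: D (251/9=27.89) > F (216/16=13.50) > A (70/8=8.75) > E (181/37=4.89) > C (65/15=4.33) > G (104/36=2.89) > B (56/38=1.47)
Fill: take D (9 @ 251) → take F (16 @ 216) → take A (8 @ 70) → take E (37 @ 181) → take 11/15 of C → 47.67; 81/81 used.
Total value = 765.67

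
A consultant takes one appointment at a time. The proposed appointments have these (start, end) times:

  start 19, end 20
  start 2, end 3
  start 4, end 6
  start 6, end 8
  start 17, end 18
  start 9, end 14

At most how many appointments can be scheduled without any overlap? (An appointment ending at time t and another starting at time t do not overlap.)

6

By end time: (2,3), (4,6), (6,8), (9,14), (17,18), (19,20).
Pick (2,3); next start ≥ 3 → (4,6); next start ≥ 6 → (6,8); next start ≥ 8 → (9,14); next start ≥ 14 → (17,18); next start ≥ 18 → (19,20).
Selected 6 appointments.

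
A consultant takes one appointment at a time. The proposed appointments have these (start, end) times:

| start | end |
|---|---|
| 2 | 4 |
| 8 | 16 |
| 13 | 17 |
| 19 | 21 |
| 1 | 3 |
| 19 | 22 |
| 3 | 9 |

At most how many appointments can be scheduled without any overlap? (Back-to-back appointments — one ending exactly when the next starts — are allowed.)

4

Greedy by earliest finish: after sorting by end time, pick each interval compatible with the last pick.
Sorted by end: (1,3)  (2,4)  (3,9)  (8,16)  (13,17)  (19,21)  (19,22)
take (1,3); take (3,9); take (13,17); take (19,21).
Selected 4 appointments.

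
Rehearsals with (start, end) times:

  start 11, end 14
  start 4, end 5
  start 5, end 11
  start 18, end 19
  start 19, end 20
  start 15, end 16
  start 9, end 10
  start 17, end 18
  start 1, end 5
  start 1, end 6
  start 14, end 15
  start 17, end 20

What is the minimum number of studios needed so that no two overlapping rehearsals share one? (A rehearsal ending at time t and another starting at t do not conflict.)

starts: [1, 1, 4, 5, 9, 11, 14, 15, 17, 17, 18, 19]
ends:   [5, 5, 6, 10, 11, 14, 15, 16, 18, 19, 20, 20]
s1→1 s1→2 s4→3  — peak 3.

3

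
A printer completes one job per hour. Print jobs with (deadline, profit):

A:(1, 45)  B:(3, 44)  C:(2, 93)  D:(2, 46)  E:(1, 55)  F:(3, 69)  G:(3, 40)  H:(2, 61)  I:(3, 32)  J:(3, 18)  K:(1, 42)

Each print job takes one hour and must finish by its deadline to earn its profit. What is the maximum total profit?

223

By profit: C(d2,93), F(d3,69), H(d2,61), E(d1,55), D(d2,46), A(d1,45), B(d3,44), K(d1,42), G(d3,40), I(d3,32), J(d3,18)
C→slot 2; F→slot 3; H→slot 1; E skipped; D skipped; A skipped; B skipped; K skipped; G skipped; I skipped; J skipped.
Profit = 61 + 93 + 69 = 223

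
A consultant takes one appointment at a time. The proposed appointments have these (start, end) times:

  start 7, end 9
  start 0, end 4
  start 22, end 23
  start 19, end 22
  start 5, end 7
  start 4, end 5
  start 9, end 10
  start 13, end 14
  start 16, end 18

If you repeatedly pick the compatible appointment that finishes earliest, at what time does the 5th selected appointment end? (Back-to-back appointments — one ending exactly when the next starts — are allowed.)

10

Order by finish time; keep every interval that doesn't clash with the previous kept one.
By end time: (0,4), (4,5), (5,7), (7,9), (9,10), (13,14), (16,18), (19,22), (22,23).
Pick (0,4); next start ≥ 4 → (4,5); next start ≥ 5 → (5,7); next start ≥ 7 → (7,9); next start ≥ 9 → (9,10); next start ≥ 10 → (13,14); next start ≥ 14 → (16,18); next start ≥ 18 → (19,22); next start ≥ 22 → (22,23).
Selected: (0,4) (4,5) (5,7) (7,9) (9,10) (13,14) (16,18) (19,22) (22,23)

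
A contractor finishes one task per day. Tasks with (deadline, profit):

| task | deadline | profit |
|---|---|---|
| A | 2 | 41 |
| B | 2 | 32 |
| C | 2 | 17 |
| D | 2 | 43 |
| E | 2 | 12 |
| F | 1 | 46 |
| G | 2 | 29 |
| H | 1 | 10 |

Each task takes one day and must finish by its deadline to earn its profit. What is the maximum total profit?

89

Profit order: F=46 D=43 A=41 B=32 G=29 C=17 E=12 H=10
Assign: F→slot 1, D→slot 2, A skipped, B skipped, G skipped, C skipped, E skipped, H skipped.
Slots: [1:F] [2:D]
Profit = 46 + 43 = 89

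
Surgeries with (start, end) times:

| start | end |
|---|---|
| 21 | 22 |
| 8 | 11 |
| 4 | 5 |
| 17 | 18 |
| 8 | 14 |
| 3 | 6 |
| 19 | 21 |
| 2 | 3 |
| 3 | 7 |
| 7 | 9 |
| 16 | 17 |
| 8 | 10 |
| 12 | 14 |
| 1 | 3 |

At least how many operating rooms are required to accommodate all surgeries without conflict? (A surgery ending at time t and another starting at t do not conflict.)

4

The answer is the maximum number of intervals overlapping at any instant.
Events (time:±→running): 1:+→1 2:+→2 3:-→1 3:-→0 3:+→1 3:+→2 4:+→3 5:-→2 6:-→1 7:-→0 7:+→1 8:+→2 8:+→3 8:+→4 … peak 4.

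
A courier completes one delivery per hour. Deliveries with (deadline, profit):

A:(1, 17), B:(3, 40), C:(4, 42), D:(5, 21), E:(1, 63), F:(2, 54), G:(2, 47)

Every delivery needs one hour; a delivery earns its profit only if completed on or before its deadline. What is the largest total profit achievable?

Sort by profit descending; place each in the latest free slot ≤ its deadline.
By profit: E(d1,63), F(d2,54), G(d2,47), C(d4,42), B(d3,40), D(d5,21), A(d1,17)
E→slot 1; F→slot 2; G skipped; C→slot 4; B→slot 3; D→slot 5; A skipped.
Profit = 63 + 54 + 40 + 42 + 21 = 220

220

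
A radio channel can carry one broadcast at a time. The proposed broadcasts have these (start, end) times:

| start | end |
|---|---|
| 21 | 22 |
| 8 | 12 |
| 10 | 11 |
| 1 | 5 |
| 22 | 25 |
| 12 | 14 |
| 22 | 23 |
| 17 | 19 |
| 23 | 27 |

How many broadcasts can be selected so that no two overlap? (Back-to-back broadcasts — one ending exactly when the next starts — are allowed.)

By end time: (1,5), (10,11), (8,12), (12,14), (17,19), (21,22), (22,23), (22,25), (23,27).
Pick (1,5); next start ≥ 5 → (10,11); next start ≥ 11 → (12,14); next start ≥ 14 → (17,19); next start ≥ 19 → (21,22); next start ≥ 22 → (22,23); next start ≥ 23 → (23,27).
Selected 7 broadcasts.

7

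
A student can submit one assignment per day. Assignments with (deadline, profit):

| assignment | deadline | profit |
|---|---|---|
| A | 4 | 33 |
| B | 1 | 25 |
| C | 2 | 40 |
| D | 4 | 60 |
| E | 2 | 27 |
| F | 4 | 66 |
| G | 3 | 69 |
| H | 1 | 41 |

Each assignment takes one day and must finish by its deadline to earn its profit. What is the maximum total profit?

236

Profit order: G=69 F=66 D=60 H=41 C=40 A=33 E=27 B=25
Assign: G→slot 3, F→slot 4, D→slot 2, H→slot 1, C skipped, A skipped, E skipped, B skipped.
Slots: [1:H] [2:D] [3:G] [4:F]
Profit = 41 + 60 + 69 + 66 = 236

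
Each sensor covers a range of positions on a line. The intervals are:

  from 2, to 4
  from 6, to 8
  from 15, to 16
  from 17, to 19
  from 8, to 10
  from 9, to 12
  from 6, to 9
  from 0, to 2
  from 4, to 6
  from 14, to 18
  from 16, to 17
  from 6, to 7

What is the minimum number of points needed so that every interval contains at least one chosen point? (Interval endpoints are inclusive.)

5

Sort by right endpoint; whenever an interval is uncovered, place a point at its right end.
By right end: [0,2]  [2,4]  [4,6]  [6,7]  [6,8]  [6,9]  [8,10]  [9,12]  [15,16]  [16,17]  [14,18]  [17,19]
[0,2] uncovered → point at 2; [4,6] uncovered → point at 6; [8,10] uncovered → point at 10; [15,16] uncovered → point at 16; [17,19] uncovered → point at 19.
Points: 2, 6, 10, 16, 19 (5 total).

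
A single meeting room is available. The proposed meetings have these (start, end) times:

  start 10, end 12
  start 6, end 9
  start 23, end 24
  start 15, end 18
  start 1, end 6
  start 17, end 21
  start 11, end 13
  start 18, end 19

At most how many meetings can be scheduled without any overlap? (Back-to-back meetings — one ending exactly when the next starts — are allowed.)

6

Greedy by earliest finish: after sorting by end time, pick each interval compatible with the last pick.
By end time: (1,6), (6,9), (10,12), (11,13), (15,18), (18,19), (17,21), (23,24).
Pick (1,6); next start ≥ 6 → (6,9); next start ≥ 9 → (10,12); next start ≥ 12 → (15,18); next start ≥ 18 → (18,19); next start ≥ 19 → (23,24).
Selected 6 meetings.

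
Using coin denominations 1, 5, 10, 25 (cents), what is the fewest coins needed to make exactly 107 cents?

Greedy: take as many of the largest coin as possible, then repeat with the remainder.
107 − 4×25→7 − 1×5→2 − 2×1→0
Total coins = 4 + 1 + 2 = 7

7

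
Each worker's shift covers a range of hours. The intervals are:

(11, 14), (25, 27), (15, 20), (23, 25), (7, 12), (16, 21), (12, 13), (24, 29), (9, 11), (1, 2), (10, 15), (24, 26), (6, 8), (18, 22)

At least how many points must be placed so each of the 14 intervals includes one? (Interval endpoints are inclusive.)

Sorted: [1,2] [6,8] [9,11] [7,12] [12,13] [11,14] [10,15] [15,20] [16,21] [18,22] [23,25] [24,26] [25,27] [24,29]
{[1,2]} hit by 2; {[6,8]} hit by 8; {[9,11],[7,12]} hit by 11; {[12,13],[11,14],[10,15]} hit by 13; {[15,20],[16,21],[18,22]} hit by 20; {[23,25],[24,26],[25,27],[24,29]} hit by 25.
Points: 2, 8, 11, 13, 20, 25 (6 total).

6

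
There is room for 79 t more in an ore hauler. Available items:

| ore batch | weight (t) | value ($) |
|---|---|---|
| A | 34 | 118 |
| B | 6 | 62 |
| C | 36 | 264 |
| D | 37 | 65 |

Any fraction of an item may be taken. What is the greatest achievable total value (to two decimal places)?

449.27

Greedy by value/weight ratio, highest first.
Ratios (sorted): B 10.33, C 7.33, A 3.47, D 1.76
take B (6 @ 62); take C (36 @ 264); take A (34 @ 118); take 3/37 of D → 5.27. Capacity used 79/79.
Total value = 449.27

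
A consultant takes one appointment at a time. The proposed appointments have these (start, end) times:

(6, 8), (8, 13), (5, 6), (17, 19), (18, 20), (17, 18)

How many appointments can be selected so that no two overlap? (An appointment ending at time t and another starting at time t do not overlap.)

By end time: (5,6), (6,8), (8,13), (17,18), (17,19), (18,20).
Pick (5,6); next start ≥ 6 → (6,8); next start ≥ 8 → (8,13); next start ≥ 13 → (17,18); next start ≥ 18 → (18,20).
Selected 5 appointments.

5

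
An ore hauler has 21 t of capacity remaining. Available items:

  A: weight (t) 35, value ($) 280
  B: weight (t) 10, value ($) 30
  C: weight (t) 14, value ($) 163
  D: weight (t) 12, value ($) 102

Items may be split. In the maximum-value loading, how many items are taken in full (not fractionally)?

1

Greedy by value/weight ratio, highest first.
Order: C (163/14=11.64) > D (102/12=8.50) > A (280/35=8.00) > B (30/10=3.00)
Fill: take C (14 @ 163) → take 7/12 of D → 59.50; 21/21 used.
1 item(s) taken whole; one partial (take 7/12 of D).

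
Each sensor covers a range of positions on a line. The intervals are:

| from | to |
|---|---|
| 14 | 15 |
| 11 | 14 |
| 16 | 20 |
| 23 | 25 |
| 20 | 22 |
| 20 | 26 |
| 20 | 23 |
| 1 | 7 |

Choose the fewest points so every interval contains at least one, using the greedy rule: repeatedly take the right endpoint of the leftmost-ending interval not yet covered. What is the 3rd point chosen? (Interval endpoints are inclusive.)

20

By right end: [1,7]  [11,14]  [14,15]  [16,20]  [20,22]  [20,23]  [23,25]  [20,26]
[1,7] uncovered → point at 7; [11,14] uncovered → point at 14; [16,20] uncovered → point at 20; [23,25] uncovered → point at 25.
Points: 7, 14, 20, 25 (4 total).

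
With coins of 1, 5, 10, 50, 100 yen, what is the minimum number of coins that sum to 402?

Greedy: take as many of the largest coin as possible, then repeat with the remainder.
402 = 4×100 + 2×1
Total coins = 4 + 2 = 6

6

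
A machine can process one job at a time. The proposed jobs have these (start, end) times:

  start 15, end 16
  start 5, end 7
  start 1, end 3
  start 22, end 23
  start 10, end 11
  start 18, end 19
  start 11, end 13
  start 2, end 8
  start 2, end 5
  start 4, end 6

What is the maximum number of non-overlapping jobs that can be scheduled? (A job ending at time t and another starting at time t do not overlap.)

By end time: (1,3), (2,5), (4,6), (5,7), (2,8), (10,11), (11,13), (15,16), (18,19), (22,23).
Pick (1,3); next start ≥ 3 → (4,6); next start ≥ 6 → (10,11); next start ≥ 11 → (11,13); next start ≥ 13 → (15,16); next start ≥ 16 → (18,19); next start ≥ 19 → (22,23).
Selected 7 jobs.

7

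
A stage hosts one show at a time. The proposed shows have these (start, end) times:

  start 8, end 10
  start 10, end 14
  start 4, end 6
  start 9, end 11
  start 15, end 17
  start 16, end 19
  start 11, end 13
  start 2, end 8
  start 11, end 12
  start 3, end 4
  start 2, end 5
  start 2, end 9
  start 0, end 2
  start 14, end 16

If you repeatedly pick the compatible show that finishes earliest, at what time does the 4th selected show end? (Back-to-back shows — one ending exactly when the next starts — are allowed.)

Order by finish time; keep every interval that doesn't clash with the previous kept one.
Sorted by end: (0,2)  (3,4)  (2,5)  (4,6)  (2,8)  (2,9)  (8,10)  (9,11)  (11,12)  (11,13)  (10,14)  (14,16)  (15,17)  (16,19)
take (0,2); take (3,4); take (4,6); skip (2,9); take (8,10); take (11,12); skip (11,13); take (14,16); take (16,19).
Selected: (0,2) (3,4) (4,6) (8,10) (11,12) (14,16) (16,19)

10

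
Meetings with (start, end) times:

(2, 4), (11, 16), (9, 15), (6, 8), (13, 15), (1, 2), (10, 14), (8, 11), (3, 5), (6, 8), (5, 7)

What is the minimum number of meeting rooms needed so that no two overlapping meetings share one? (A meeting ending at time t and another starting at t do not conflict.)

Events (time:±→running): 1:+→1 2:-→0 2:+→1 3:+→2 4:-→1 5:-→0 5:+→1 6:+→2 6:+→3 7:-→2 8:-→1 8:-→0 8:+→1 9:+→2 10:+→3 11:-→2 11:+→3 13:+→4 … peak 4.

4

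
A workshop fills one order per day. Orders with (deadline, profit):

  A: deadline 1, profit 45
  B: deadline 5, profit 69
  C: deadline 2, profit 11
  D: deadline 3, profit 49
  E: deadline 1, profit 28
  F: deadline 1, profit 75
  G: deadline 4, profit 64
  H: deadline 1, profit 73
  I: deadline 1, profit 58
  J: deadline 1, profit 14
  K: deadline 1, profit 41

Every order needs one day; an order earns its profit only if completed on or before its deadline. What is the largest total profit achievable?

268

Sort by profit descending; place each in the latest free slot ≤ its deadline.
Profit order: F=75 H=73 B=69 G=64 I=58 D=49 A=45 K=41 E=28 J=14 C=11
Assign: F→slot 1, H skipped, B→slot 5, G→slot 4, I skipped, D→slot 3, A skipped, K skipped, E skipped, J skipped, C→slot 2.
Slots: [1:F] [2:C] [3:D] [4:G] [5:B]
Profit = 75 + 11 + 49 + 64 + 69 = 268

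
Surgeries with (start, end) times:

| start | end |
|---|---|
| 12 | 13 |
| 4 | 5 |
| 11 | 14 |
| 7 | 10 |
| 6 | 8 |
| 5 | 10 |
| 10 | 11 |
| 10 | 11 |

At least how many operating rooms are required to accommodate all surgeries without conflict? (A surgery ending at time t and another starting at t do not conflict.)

Count concurrent intervals with a sweep; the peak is the room count.
starts: [4, 5, 6, 7, 10, 10, 11, 12]
ends:   [5, 8, 10, 10, 11, 11, 13, 14]
s4→1 e5→0 s5→1 s6→2 s7→3  — peak 3.

3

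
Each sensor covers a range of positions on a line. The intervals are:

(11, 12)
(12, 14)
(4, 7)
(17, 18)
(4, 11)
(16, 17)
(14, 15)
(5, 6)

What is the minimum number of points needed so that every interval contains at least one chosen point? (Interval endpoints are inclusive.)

Process intervals by earliest right end; each time one isn't hit yet, stab at its right endpoint.
Sorted: [5,6] [4,7] [4,11] [11,12] [12,14] [14,15] [16,17] [17,18]
{[5,6],[4,7],[4,11]} hit by 6; {[11,12],[12,14]} hit by 12; {[14,15]} hit by 15; {[16,17],[17,18]} hit by 17.
Points: 6, 12, 15, 17 (4 total).

4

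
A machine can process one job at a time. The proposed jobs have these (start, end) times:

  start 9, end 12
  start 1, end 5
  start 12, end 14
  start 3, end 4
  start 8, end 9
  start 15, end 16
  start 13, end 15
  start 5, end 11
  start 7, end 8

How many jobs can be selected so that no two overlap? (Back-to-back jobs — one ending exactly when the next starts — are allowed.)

Greedy by earliest finish: after sorting by end time, pick each interval compatible with the last pick.
Sorted by end: (3,4)  (1,5)  (7,8)  (8,9)  (5,11)  (9,12)  (12,14)  (13,15)  (15,16)
take (3,4); skip (1,5); take (7,8); take (8,9); take (9,12); take (12,14); skip (13,15); take (15,16).
Selected 6 jobs.

6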